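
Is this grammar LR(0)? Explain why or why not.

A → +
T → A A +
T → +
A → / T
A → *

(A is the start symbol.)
No. Reduce-reduce conflict: [A → + .] and [T → + .]

Augment with A' → A and build the canonical LR(0) collection (I0 = CLOSURE({[A' → . A]}), then GOTO on every symbol after a dot until no new states appear). It has 10 states:
  I0: { [A → . *], [A → . +], [A → . / T], [A' → . A] }  — shift
  I1: { [A → * .] }  — reduce
  I2: { [A → + .] }  — reduce
  I3: { [A → . *], [A → . +], [A → . / T], [A → / . T], [T → . +], [T → . A A +] }  — shift
  I4: { [A' → A .] }  — accept
  I5: { [A → + .], [T → + .] }  — 2 reduces
  I6: { [A → . *], [A → . +], [A → . / T], [T → A . A +] }  — shift
  I7: { [A → / T .] }  — reduce
  I8: { [T → A A . +] }  — shift
  I9: { [T → A A + .] }  — reduce

Conflict in state I5:
  Reduce-reduce conflict: [A → + .] and [T → + .]
So the grammar is NOT LR(0).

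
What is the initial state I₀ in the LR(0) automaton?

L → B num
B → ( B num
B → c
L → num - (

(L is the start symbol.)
First, augment the grammar with L' → L
I₀ = CLOSURE({ [L' → . L] }):
  [L' → . L] has the dot before L: add [L → . B num], [L → . num - (]
  [L → . B num] has the dot before B: add [B → . ( B num], [B → . c]
No further items can be added.

I₀ = { [B → . ( B num], [B → . c], [L → . B num], [L → . num - (], [L' → . L] }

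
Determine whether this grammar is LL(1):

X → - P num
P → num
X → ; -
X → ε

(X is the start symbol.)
Yes, the grammar is LL(1).

A grammar is LL(1) if for each non-terminal N with multiple productions, the predict sets of those productions are pairwise disjoint, where PREDICT(N → α) = (FIRST(α) \ {ε}) ∪ (FOLLOW(N) if α ⇒* ε).

Relevant sets:
  FOLLOW(X) = { $ }

For X:
  PREDICT(X → '-' P num) = { '-' }
  PREDICT(X → ';' '-') = { ';' }
  PREDICT(X → ε) = { $ }
P has a single production, so nothing to check there.

All predict sets are disjoint. The grammar IS LL(1).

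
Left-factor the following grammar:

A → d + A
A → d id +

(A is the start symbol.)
Left-factoring transforms A → αβ₁ | αβ₂ into A → αA' and A' → β₁ | β₂
(α is the longest common prefix among the alternatives). Repeat until
no nonterminal has two alternatives with a common prefix.

Round 1: A has alternatives sharing prefix 'd'. Introduce A': A → d A'
  Add: A' → + A
  Add: A' → id +

No remaining common prefixes — done.

Resulting grammar:
A → d A'
A' → + A
A' → id +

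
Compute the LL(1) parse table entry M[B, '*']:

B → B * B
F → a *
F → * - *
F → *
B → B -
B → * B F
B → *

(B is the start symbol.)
To find M[B, '*'], we find productions for B where '*' is in the predict set (PREDICT(N → α) = (FIRST(α) \ {ε}) ∪ (FOLLOW(N) if α ⇒* ε)).

Relevant sets:
  FIRST(B) = { '*' }

B → B * B: PREDICT = { '*' }
  '*' is in predict set, so this production goes in M[B, '*']
B → B -: PREDICT = { '*' }
  '*' is in predict set, so this production goes in M[B, '*']
B → * B F: PREDICT = { '*' }
  '*' is in predict set, so this production goes in M[B, '*']
B → *: PREDICT = { '*' }
  '*' is in predict set, so this production goes in M[B, '*']

M[B, '*'] = B → B * B, B → B -, B → * B F, B → *  (a multiply-defined cell — the grammar is not LL(1))

Answer: B → B * B, B → B -, B → * B F, B → *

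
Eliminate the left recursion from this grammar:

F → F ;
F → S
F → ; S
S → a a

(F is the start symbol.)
F → S F'
F → ; S F'
F' → ; F'
F' → ε
S → a a

F is directly left-recursive. The standard transformation for
  A → A α₁ | ... | A α_m | β₁ | ... | β_n
is
  A  → β₁ A' | ... | β_n A'
  A' → α₁ A' | ... | α_m A' | ε

F → S becomes F → S F'
F → ; S becomes F → ; S F'
F → F ; becomes F' → ; F'
Add F' → ε

Productions for other non-terminals are unchanged:
  S → a a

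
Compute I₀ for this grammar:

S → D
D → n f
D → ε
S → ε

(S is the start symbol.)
First, augment the grammar with S' → S
I₀ = CLOSURE({ [S' → . S] }):
  [S' → . S] has the dot before S: add [S → . D], [S → .]
  [S → . D] has the dot before D: add [D → . n f], [D → .]
No further items can be added.

I₀ = { [D → . n f], [D → .], [S → . D], [S → .], [S' → . S] }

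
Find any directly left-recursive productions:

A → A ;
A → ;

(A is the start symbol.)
Direct left recursion occurs when N → N α for some non-terminal N (the right-hand side begins with the left-hand side itself).

A → A ;: LEFT RECURSIVE (starts with A)
A → ;: starts with ';'

The grammar has direct left recursion on: A.

Answer: Yes, A is left-recursive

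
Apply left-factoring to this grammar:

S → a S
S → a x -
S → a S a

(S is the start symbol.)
Left-factoring transforms A → αβ₁ | αβ₂ into A → αA' and A' → β₁ | β₂
(α is the longest common prefix among the alternatives). Repeat until
no nonterminal has two alternatives with a common prefix.

Round 1: S has alternatives sharing prefix 'a'. Introduce S': S → a S'
  Add: S' → S
  Add: S' → x -
  Add: S' → S a

Round 2: S' has alternatives sharing prefix 'S'. Introduce S'': S' → S S''
  Add: S'' → ε
  Add: S'' → a

No remaining common prefixes — done.

Resulting grammar:
S → a S'
S' → S S''
S'' → ε
S'' → a
S' → x -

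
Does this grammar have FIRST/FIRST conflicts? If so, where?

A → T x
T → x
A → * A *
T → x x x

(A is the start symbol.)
Yes. T → x / T → x x x on { 'x' }

A FIRST/FIRST conflict occurs when two productions N → α and N → β for the same non-terminal have FIRST(α) ∩ FIRST(β) ≠ ∅ (with ε ∈ FIRST of a nullable right-hand side, so two nullable alternatives also conflict).

FIRST sets of the non-terminals at (or reachable through a nullable prefix from) the front of some alternative:
  FIRST(T) = { 'x' }

Productions for A:
  A → T x: FIRST = { 'x' }
  A → * A *: FIRST = { '*' }
Productions for T:
  T → x: FIRST = { 'x' }
  T → x x x: FIRST = { 'x' }

Conflict for T: T → x and T → x x x
  Overlap: { 'x' }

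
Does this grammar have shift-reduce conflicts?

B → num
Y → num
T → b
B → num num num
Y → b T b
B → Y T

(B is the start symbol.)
Yes — I4: [B → num .] vs [B → num . num num]

A shift-reduce conflict occurs when an LR(0) state has both:
  - a complete (reduce) item [A → α .] (dot at the end), and
  - a shift item [B → β . c γ] (dot before a terminal).

Augment with B' → B and build the canonical LR(0) collection (I0 = CLOSURE({[B' → . B]}), then GOTO on every symbol after a dot until no new states appear). It has 11 states:
  I0: { [B → . Y T], [B → . num num num], [B → . num], [B' → . B], [Y → . b T b], [Y → . num] }  — shift
  I1: { [B' → B .] }  — accept
  I2: { [B → Y . T], [T → . b] }  — shift
  I3: { [T → . b], [Y → b . T b] }  — shift
  I4: { [B → num . num num], [B → num .], [Y → num .] }  — shift, 2 reduces
  I5: { [B → num num . num] }  — shift
  I6: { [B → num num num .] }  — reduce
  I7: { [Y → b T . b] }  — shift
  I8: { [T → b .] }  — reduce
  I9: { [Y → b T b .] }  — reduce
  I10: { [B → Y T .] }  — reduce

I4 contains reduce items [B → num .], [Y → num .] and shift item [B → num . num num] — shift-reduce conflict.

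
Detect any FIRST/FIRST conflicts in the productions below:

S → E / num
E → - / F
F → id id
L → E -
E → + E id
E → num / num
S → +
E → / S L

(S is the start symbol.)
Yes. S → E '/' num / S → '+' on { '+' }

A FIRST/FIRST conflict occurs when two productions N → α and N → β for the same non-terminal have FIRST(α) ∩ FIRST(β) ≠ ∅ (with ε ∈ FIRST of a nullable right-hand side, so two nullable alternatives also conflict).

FIRST sets of the non-terminals at (or reachable through a nullable prefix from) the front of some alternative:
  FIRST(E) = { '+', '-', '/', 'num' }

Productions for S:
  S → E / num: FIRST = { '+', '-', '/', 'num' }
  S → +: FIRST = { '+' }
Productions for E:
  E → - / F: FIRST = { '-' }
  E → + E id: FIRST = { '+' }
  E → num / num: FIRST = { 'num' }
  E → / S L: FIRST = { '/' }
F, L have only one production, so no FIRST/FIRST conflict is possible there.

Conflict for S: S → E / num and S → +
  Overlap: { '+' }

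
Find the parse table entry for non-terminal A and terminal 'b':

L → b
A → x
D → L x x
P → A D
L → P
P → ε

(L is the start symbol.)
To find M[A, 'b'], we find productions for A where 'b' is in the predict set (PREDICT(N → α) = (FIRST(α) \ {ε}) ∪ (FOLLOW(N) if α ⇒* ε)).

A → x: PREDICT = { 'x' }

M[A, 'b'] is empty (no production applies)

Answer: Empty (error entry)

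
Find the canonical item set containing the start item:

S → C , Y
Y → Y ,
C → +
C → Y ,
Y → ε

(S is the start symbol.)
First, augment the grammar with S' → S
I₀ = CLOSURE({ [S' → . S] }):
  [S' → . S] has the dot before S: add [S → . C , Y]
  [S → . C , Y] has the dot before C: add [C → . +], [C → . Y ,]
  [C → . Y ,] has the dot before Y: add [Y → . Y ,], [Y → .]
No further items can be added.

I₀ = { [C → . +], [C → . Y ,], [S → . C , Y], [S' → . S], [Y → . Y ,], [Y → .] }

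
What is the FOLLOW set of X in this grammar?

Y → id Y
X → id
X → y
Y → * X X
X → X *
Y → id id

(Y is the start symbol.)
To compute FOLLOW(X), find every occurrence of X on a right-hand side N → α X β: add FIRST(β) \ {ε}, and if β is empty or nullable also add FOLLOW(N). Iterate to a fixed point.

In Y → * X X: X is followed by X, add FIRST(X) \ {ε} = { 'id', 'y' }
In Y → * X X: X is at the end, add FOLLOW(Y)
In X → X *: X is followed by '*', add FIRST('*') \ {ε} = { '*' }

The FOLLOW sets referred to above (computed the same way, to a fixed point):
  FOLLOW(Y) = { $ }

Taking the union: FOLLOW(X) = { $, '*', 'id', 'y' }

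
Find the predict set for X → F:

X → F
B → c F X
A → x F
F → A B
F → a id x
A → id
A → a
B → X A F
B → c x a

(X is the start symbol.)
PREDICT(X → F) = (FIRST(RHS) \ {ε}) ∪ (FOLLOW(X) if ε ∈ FIRST(RHS), i.e. RHS ⇒* ε)
FIRST(F) = { 'a', 'id', 'x' }
FIRST(F) = { 'a', 'id', 'x' }
ε ∉ FIRST(F), so FOLLOW(X) is not added.
PREDICT(X → F) = { 'a', 'id', 'x' }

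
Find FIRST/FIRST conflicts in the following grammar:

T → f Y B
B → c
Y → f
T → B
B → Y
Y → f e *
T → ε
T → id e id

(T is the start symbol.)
Yes. T → f Y B / T → B on { 'f' }; Y → f / Y → f e '*' on { 'f' }

A FIRST/FIRST conflict occurs when two productions N → α and N → β for the same non-terminal have FIRST(α) ∩ FIRST(β) ≠ ∅ (with ε ∈ FIRST of a nullable right-hand side, so two nullable alternatives also conflict).

FIRST sets of the non-terminals at (or reachable through a nullable prefix from) the front of some alternative:
  FIRST(B) = { 'c', 'f' }
  FIRST(Y) = { 'f' }

Productions for T:
  T → f Y B: FIRST = { 'f' }
  T → B: FIRST = { 'c', 'f' }
  T → ε: FIRST = { ε }
  T → id e id: FIRST = { 'id' }
Productions for B:
  B → c: FIRST = { 'c' }
  B → Y: FIRST = { 'f' }
Productions for Y:
  Y → f: FIRST = { 'f' }
  Y → f e *: FIRST = { 'f' }

Conflict for T: T → f Y B and T → B
  Overlap: { 'f' }
Conflict for Y: Y → f and Y → f e *
  Overlap: { 'f' }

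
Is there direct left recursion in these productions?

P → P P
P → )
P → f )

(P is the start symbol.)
Direct left recursion occurs when N → N α for some non-terminal N (the right-hand side begins with the left-hand side itself).

P → P P: LEFT RECURSIVE (starts with P)
P → ): starts with ')'
P → f ): starts with f

The grammar has direct left recursion on: P.

Answer: Yes, P is left-recursive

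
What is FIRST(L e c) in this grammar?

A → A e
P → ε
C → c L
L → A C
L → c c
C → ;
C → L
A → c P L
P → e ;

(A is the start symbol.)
FIRST sets of the non-terminals involved (from the grammar, by fixed-point iteration):
  FIRST(L) = { 'c' }

To compute FIRST(L e c), process the symbols left to right:
Symbol L is a non-terminal. Add FIRST(L) \ {ε} = { 'c' }
L is not nullable (ε ∉ FIRST(L)), so stop here.
FIRST(L e c) = { 'c' }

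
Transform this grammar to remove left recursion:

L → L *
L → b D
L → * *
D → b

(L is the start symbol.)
L is directly left-recursive. The standard transformation for
  A → A α₁ | ... | A α_m | β₁ | ... | β_n
is
  A  → β₁ A' | ... | β_n A'
  A' → α₁ A' | ... | α_m A' | ε

L → b D becomes L → b D L'
L → * * becomes L → * * L'
L → L * becomes L' → * L'
Add L' → ε

Productions for other non-terminals are unchanged:
  D → b

Resulting grammar:
L → b D L'
L → * * L'
L' → * L'
L' → ε
D → b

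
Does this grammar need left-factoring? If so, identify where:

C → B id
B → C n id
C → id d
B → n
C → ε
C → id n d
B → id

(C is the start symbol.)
Left-factoring is needed when two productions for the same non-terminal
share a common prefix on the right-hand side.

Productions for C:
  C → B id
  C → id d
  C → ε
  C → id n d
Productions for B:
  B → C n id
  B → n
  B → id

Found common prefix 'id' in productions for C

Answer: Yes, C has productions with common prefix 'id'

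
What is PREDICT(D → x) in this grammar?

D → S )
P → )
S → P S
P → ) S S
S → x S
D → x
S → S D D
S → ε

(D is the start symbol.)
PREDICT(D → x) = (FIRST(RHS) \ {ε}) ∪ (FOLLOW(D) if ε ∈ FIRST(RHS), i.e. RHS ⇒* ε)
FIRST(x) = { 'x' }
ε ∉ FIRST(x), so FOLLOW(D) is not added.
PREDICT(D → x) = { 'x' }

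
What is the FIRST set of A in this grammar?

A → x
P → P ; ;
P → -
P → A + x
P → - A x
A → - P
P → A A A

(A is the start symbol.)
To compute FIRST(A), examine every production with A on the left-hand side, reading each right-hand side left to right until a non-nullable symbol is reached.

From A → x:
  - x is a terminal: add 'x' and stop
From A → - P:
  - '-' is a terminal: add '-' and stop

Collecting: FIRST(A) = { '-', 'x' }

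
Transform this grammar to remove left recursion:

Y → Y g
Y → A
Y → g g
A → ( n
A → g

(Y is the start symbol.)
Y is directly left-recursive. The standard transformation for
  A → A α₁ | ... | A α_m | β₁ | ... | β_n
is
  A  → β₁ A' | ... | β_n A'
  A' → α₁ A' | ... | α_m A' | ε

Y → A becomes Y → A Y'
Y → g g becomes Y → g g Y'
Y → Y g becomes Y' → g Y'
Add Y' → ε

Productions for other non-terminals are unchanged:
  A → ( n
  A → g

Resulting grammar:
Y → A Y'
Y → g g Y'
Y' → g Y'
Y' → ε
A → ( n
A → g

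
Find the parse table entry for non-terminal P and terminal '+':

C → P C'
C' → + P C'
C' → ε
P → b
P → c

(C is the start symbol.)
Empty (error entry)

To find M[P, '+'], we find productions for P where '+' is in the predict set (PREDICT(N → α) = (FIRST(α) \ {ε}) ∪ (FOLLOW(N) if α ⇒* ε)).

P → b: PREDICT = { 'b' }
P → c: PREDICT = { 'c' }

M[P, '+'] is empty (no production applies)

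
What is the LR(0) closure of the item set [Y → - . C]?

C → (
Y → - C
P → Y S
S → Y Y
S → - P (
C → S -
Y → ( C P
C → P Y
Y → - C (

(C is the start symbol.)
To compute CLOSURE, for each item [A → α.Bβ] where B is a non-terminal, add [B → .γ] for all productions B → γ; repeat for the newly added items until nothing changes.

Start with: [Y → - . C]
  [Y → - . C] has the dot before C: add [C → . (], [C → . S -], [C → . P Y]
  [C → . S -] has the dot before S: add [S → . Y Y], [S → . - P (]
  [C → . P Y] has the dot before P: add [P → . Y S]
  [S → . Y Y] has the dot before Y: add [Y → . - C], [Y → . ( C P], [Y → . - C (]
No further items can be added.

CLOSURE = { [C → . (], [C → . P Y], [C → . S -], [P → . Y S], [S → . - P (], [S → . Y Y], [Y → - . C], [Y → . ( C P], [Y → . - C (], [Y → . - C] }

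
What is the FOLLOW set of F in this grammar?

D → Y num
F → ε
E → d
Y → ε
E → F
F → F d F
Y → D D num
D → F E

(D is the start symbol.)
In E → F: F is at the end, add FOLLOW(E)
In F → F d F: F is followed by d F, add FIRST(d F) \ {ε} = { 'd' }
In F → F d F: F is at the end; this adds FOLLOW(F) to itself — nothing new
In D → F E: F is followed by E, add FIRST(E) \ {ε} = { 'd' }
  E is nullable, so also add FOLLOW(D)

The FOLLOW sets referred to above (computed the same way, to a fixed point):
  FOLLOW(E) = { $, 'd', 'num' }
  FOLLOW(D) = { $, 'd', 'num' }

Taking the union: FOLLOW(F) = { $, 'd', 'num' }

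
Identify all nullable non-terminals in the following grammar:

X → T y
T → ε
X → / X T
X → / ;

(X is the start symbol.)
ε-productions: T → ε
So T is immediately nullable.
No further non-terminal can be added: every production for the remaining non-terminals contains a terminal or a non-nullable non-terminal.
Nullable = { 'T' }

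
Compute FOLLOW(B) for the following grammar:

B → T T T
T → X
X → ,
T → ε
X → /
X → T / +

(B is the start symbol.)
{ $ }

To compute FOLLOW(B), find every occurrence of B on a right-hand side N → α B β: add FIRST(β) \ {ε}, and if β is empty or nullable also add FOLLOW(N). Iterate to a fixed point.

B is the start symbol, so $ ∈ FOLLOW(B).
B does not occur on any right-hand side.

Taking the union: FOLLOW(B) = { $ }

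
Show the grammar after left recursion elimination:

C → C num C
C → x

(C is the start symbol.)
C → x C'
C' → num C C'
C' → ε

C is directly left-recursive. The standard transformation for
  A → A α₁ | ... | A α_m | β₁ | ... | β_n
is
  A  → β₁ A' | ... | β_n A'
  A' → α₁ A' | ... | α_m A' | ε

C → x becomes C → x C'
C → C num C becomes C' → num C C'
Add C' → ε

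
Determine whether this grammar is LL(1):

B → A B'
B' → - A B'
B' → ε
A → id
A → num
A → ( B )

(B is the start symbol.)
Relevant sets:
  FOLLOW(B') = { $, ')' }

For B':
  PREDICT(B' → '-' A B') = { '-' }
  PREDICT(B' → ε) = { $, ')' }
For A:
  PREDICT(A → id) = { 'id' }
  PREDICT(A → num) = { 'num' }
  PREDICT(A → '(' B ')') = { '(' }
B has a single production, so nothing to check there.

All predict sets are disjoint. The grammar IS LL(1).

Answer: Yes, the grammar is LL(1).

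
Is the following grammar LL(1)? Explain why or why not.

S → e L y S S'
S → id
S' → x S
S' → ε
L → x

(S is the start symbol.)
No. Predict set conflict for S': { 'x' }

Relevant sets:
  FOLLOW(S') = { $, 'x' }

For S:
  PREDICT(S → e L y S S') = { 'e' }
  PREDICT(S → id) = { 'id' }
For S':
  PREDICT(S' → x S) = { 'x' }
  PREDICT(S' → ε) = { $, 'x' }
L has a single production, so nothing to check there.

Conflict found: Predict set conflict for S': { 'x' }
The grammar is NOT LL(1).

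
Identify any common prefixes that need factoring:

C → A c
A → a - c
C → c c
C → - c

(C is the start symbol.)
No, left-factoring is not needed

Left-factoring is needed when two productions for the same non-terminal
share a common prefix on the right-hand side.

Productions for C:
  C → A c
  C → c c
  C → - c

No common prefixes found.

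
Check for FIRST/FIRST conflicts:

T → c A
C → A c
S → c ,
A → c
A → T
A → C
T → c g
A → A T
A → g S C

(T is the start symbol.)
Yes. T → c A / T → c g on { 'c' }; A → c / A → T on { 'c' }; A → c / A → C on { 'c' }; A → c / A → A T on { 'c' }; A → T / A → C on { 'c' }; A → T / A → A T on { 'c' }; A → C / A → A T on { 'c', 'g' }; A → C / A → g S C on { 'g' }; A → A T / A → g S C on { 'g' }

A FIRST/FIRST conflict occurs when two productions N → α and N → β for the same non-terminal have FIRST(α) ∩ FIRST(β) ≠ ∅ (with ε ∈ FIRST of a nullable right-hand side, so two nullable alternatives also conflict).

FIRST sets of the non-terminals at (or reachable through a nullable prefix from) the front of some alternative:
  FIRST(T) = { 'c' }
  FIRST(C) = { 'c', 'g' }
  FIRST(A) = { 'c', 'g' }

Productions for T:
  T → c A: FIRST = { 'c' }
  T → c g: FIRST = { 'c' }
Productions for A:
  A → c: FIRST = { 'c' }
  A → T: FIRST = { 'c' }
  A → C: FIRST = { 'c', 'g' }
  A → A T: FIRST = { 'c', 'g' }
  A → g S C: FIRST = { 'g' }
C, S have only one production, so no FIRST/FIRST conflict is possible there.

Conflict for T: T → c A and T → c g
  Overlap: { 'c' }
Conflict for A: A → c and A → T
  Overlap: { 'c' }
Conflict for A: A → c and A → C
  Overlap: { 'c' }
Conflict for A: A → c and A → A T
  Overlap: { 'c' }
Conflict for A: A → T and A → C
  Overlap: { 'c' }
Conflict for A: A → T and A → A T
  Overlap: { 'c' }
Conflict for A: A → C and A → A T
  Overlap: { 'c', 'g' }
Conflict for A: A → C and A → g S C
  Overlap: { 'g' }
Conflict for A: A → A T and A → g S C
  Overlap: { 'g' }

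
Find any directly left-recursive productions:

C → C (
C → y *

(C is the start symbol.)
Yes, C is left-recursive

C → C (: LEFT RECURSIVE (starts with C)
C → y *: starts with y

The grammar has direct left recursion on: C.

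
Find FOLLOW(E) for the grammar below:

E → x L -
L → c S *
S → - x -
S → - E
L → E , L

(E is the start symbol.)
To compute FOLLOW(E), find every occurrence of E on a right-hand side N → α E β: add FIRST(β) \ {ε}, and if β is empty or nullable also add FOLLOW(N). Iterate to a fixed point.

E is the start symbol, so $ ∈ FOLLOW(E).
In S → - E: E is at the end, add FOLLOW(S)
In L → E , L: E is followed by ',' L, add FIRST(',' L) \ {ε} = { ',' }

The FOLLOW sets referred to above (computed the same way, to a fixed point):
  FOLLOW(S) = { '*' }

Taking the union: FOLLOW(E) = { $, '*', ',' }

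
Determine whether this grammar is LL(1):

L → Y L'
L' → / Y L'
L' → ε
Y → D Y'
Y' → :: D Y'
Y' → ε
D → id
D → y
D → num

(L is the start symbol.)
Yes, the grammar is LL(1).

Relevant sets:
  FOLLOW(L') = { $ }
  FOLLOW(Y') = { $, '/' }

For L':
  PREDICT(L' → '/' Y L') = { '/' }
  PREDICT(L' → ε) = { $ }
For Y':
  PREDICT(Y' → :: D Y') = { '::' }
  PREDICT(Y' → ε) = { $, '/' }
For D:
  PREDICT(D → id) = { 'id' }
  PREDICT(D → y) = { 'y' }
  PREDICT(D → num) = { 'num' }
L, Y have a single production, so nothing to check there.

All predict sets are disjoint. The grammar IS LL(1).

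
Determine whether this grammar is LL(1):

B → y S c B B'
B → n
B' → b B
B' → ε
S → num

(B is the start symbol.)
No. Predict set conflict for B': { 'b' }

A grammar is LL(1) if for each non-terminal N with multiple productions, the predict sets of those productions are pairwise disjoint, where PREDICT(N → α) = (FIRST(α) \ {ε}) ∪ (FOLLOW(N) if α ⇒* ε).

Relevant sets:
  FOLLOW(B') = { $, 'b' }

For B:
  PREDICT(B → y S c B B') = { 'y' }
  PREDICT(B → n) = { 'n' }
For B':
  PREDICT(B' → b B) = { 'b' }
  PREDICT(B' → ε) = { $, 'b' }
S has a single production, so nothing to check there.

Conflict found: Predict set conflict for B': { 'b' }
The grammar is NOT LL(1).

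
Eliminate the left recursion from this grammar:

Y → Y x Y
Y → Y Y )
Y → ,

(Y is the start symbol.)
Y is directly left-recursive. The standard transformation for
  A → A α₁ | ... | A α_m | β₁ | ... | β_n
is
  A  → β₁ A' | ... | β_n A'
  A' → α₁ A' | ... | α_m A' | ε

Y → , becomes Y → , Y'
Y → Y x Y becomes Y' → x Y Y'
Y → Y Y ) becomes Y' → Y ) Y'
Add Y' → ε

Resulting grammar:
Y → , Y'
Y' → x Y Y'
Y' → Y ) Y'
Y' → ε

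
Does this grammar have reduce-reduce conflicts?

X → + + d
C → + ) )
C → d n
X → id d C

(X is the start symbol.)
No reduce-reduce conflicts

Augment with X' → X and build the canonical LR(0) collection (I0 = CLOSURE({[X' → . X]}), then GOTO on every symbol after a dot until no new states appear). It has 13 states:
  I0: { [X → . + + d], [X → . id d C], [X' → . X] }  — shift
  I1: { [X → + . + d] }  — shift
  I2: { [X' → X .] }  — accept
  I3: { [X → id . d C] }  — shift
  I4: { [C → . + ) )], [C → . d n], [X → id d . C] }  — shift
  I5: { [C → + . ) )] }  — shift
  I6: { [X → id d C .] }  — reduce
  I7: { [C → d . n] }  — shift
  I8: { [C → d n .] }  — reduce
  I9: { [C → + ) . )] }  — shift
  I10: { [C → + ) ) .] }  — reduce
  I11: { [X → + + . d] }  — shift
  I12: { [X → + + d .] }  — reduce

No state contains more than one complete item.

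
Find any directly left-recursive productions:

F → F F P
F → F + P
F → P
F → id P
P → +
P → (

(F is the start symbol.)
Yes, F is left-recursive

Direct left recursion occurs when N → N α for some non-terminal N (the right-hand side begins with the left-hand side itself).

F → F F P: LEFT RECURSIVE (starts with F)
F → F + P: LEFT RECURSIVE (starts with F)
F → P: starts with P
F → id P: starts with id
P → +: starts with '+'
P → (: starts with '('

The grammar has direct left recursion on: F.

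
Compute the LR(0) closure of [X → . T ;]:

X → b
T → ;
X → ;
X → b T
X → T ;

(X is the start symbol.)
{ [T → . ;], [X → . T ;] }

To compute CLOSURE, for each item [A → α.Bβ] where B is a non-terminal, add [B → .γ] for all productions B → γ; repeat for the newly added items until nothing changes.

Start with: [X → . T ;]
  [X → . T ;] has the dot before T: add [T → . ;]
No further items can be added.

CLOSURE = { [T → . ;], [X → . T ;] }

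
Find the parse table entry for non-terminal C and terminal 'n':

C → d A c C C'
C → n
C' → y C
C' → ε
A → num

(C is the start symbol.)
C → n

To find M[C, 'n'], we find productions for C where 'n' is in the predict set (PREDICT(N → α) = (FIRST(α) \ {ε}) ∪ (FOLLOW(N) if α ⇒* ε)).

C → d A c C C': PREDICT = { 'd' }
C → n: PREDICT = { 'n' }
  'n' is in predict set, so this production goes in M[C, 'n']

M[C, 'n'] = C → n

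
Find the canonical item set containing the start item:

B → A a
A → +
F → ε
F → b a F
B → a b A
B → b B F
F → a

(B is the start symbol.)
First, augment the grammar with B' → B
I₀ = CLOSURE({ [B' → . B] }):
  [B' → . B] has the dot before B: add [B → . A a], [B → . a b A], [B → . b B F]
  [B → . A a] has the dot before A: add [A → . +]
No further items can be added.

I₀ = { [A → . +], [B → . A a], [B → . a b A], [B → . b B F], [B' → . B] }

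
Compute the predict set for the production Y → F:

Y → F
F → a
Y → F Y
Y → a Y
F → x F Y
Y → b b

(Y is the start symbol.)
{ 'a', 'x' }

PREDICT(Y → F) = (FIRST(RHS) \ {ε}) ∪ (FOLLOW(Y) if ε ∈ FIRST(RHS), i.e. RHS ⇒* ε)
FIRST(F) = { 'a', 'x' }
FIRST(F) = { 'a', 'x' }
ε ∉ FIRST(F), so FOLLOW(Y) is not added.
PREDICT(Y → F) = { 'a', 'x' }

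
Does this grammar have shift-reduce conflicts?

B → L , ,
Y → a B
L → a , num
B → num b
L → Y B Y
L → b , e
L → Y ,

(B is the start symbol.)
No shift-reduce conflicts

Augment with B' → B and build the canonical LR(0) collection (I0 = CLOSURE({[B' → . B]}), then GOTO on every symbol after a dot until no new states appear). It has 19 states:
  I0: { [B → . L , ,], [B → . num b], [B' → . B], [L → . Y ,], [L → . Y B Y], [L → . a , num], [L → . b , e], [Y → . a B] }  — shift
  I1: { [B' → B .] }  — accept
  I2: { [B → L . , ,] }  — shift
  I3: { [B → . L , ,], [B → . num b], [L → . Y ,], [L → . Y B Y], [L → . a , num], [L → . b , e], [L → Y . ,], [L → Y . B Y], [Y → . a B] }  — shift
  I4: { [B → . L , ,], [B → . num b], [L → . Y ,], [L → . Y B Y], [L → . a , num], [L → . b , e], [L → a . , num], [Y → . a B], [Y → a . B] }  — shift
  I5: { [L → b . , e] }  — shift
  I6: { [B → num . b] }  — shift
  I7: { [B → num b .] }  — reduce
  I8: { [L → b , . e] }  — shift
  I9: { [L → b , e .] }  — reduce
  I10: { [L → a , . num] }  — shift
  I11: { [Y → a B .] }  — reduce
  I12: { [L → a , num .] }  — reduce
  I13: { [L → Y , .] }  — reduce
  I14: { [L → Y B . Y], [Y → . a B] }  — shift
  I15: { [L → Y B Y .] }  — reduce
  I16: { [B → . L , ,], [B → . num b], [L → . Y ,], [L → . Y B Y], [L → . a , num], [L → . b , e], [Y → . a B], [Y → a . B] }  — shift
  I17: { [B → L , . ,] }  — shift
  I18: { [B → L , , .] }  — reduce

No state contains both a complete item and a shift item.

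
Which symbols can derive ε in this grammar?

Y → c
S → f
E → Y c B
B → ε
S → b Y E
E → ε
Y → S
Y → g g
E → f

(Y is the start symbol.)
{ 'B', 'E' }

A non-terminal is nullable if it can derive ε (the empty string): either it has an ε-production, or it has a production whose right-hand side consists entirely of nullable non-terminals.

ε-productions: B → ε, E → ε
So B, E are immediately nullable.
No further non-terminal can be added: every production for the remaining non-terminals contains a terminal or a non-nullable non-terminal.
Nullable = { 'B', 'E' }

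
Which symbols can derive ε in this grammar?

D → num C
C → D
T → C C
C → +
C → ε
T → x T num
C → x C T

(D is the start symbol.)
ε-productions: C → ε
So C is immediately nullable.
T → C C: every symbol on the right is nullable, so T is nullable too.
No further non-terminal can be added: every production for the remaining non-terminals contains a terminal or a non-nullable non-terminal.
Nullable = { 'C', 'T' }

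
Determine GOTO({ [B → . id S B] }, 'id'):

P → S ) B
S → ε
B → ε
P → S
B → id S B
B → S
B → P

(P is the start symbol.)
GOTO(I, 'id') = CLOSURE({ [A → αX.β] : [A → α.Xβ] ∈ I, X = 'id' })

Items with dot before 'id', with the dot advanced:
  [B → . id S B] → [B → id . S B]
Closure of the advanced items:
  [B → id . S B] has the dot before S: add [S → .]

GOTO = { [B → id . S B], [S → .] }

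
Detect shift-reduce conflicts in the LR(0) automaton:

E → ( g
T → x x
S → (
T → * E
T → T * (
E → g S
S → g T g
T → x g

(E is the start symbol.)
A shift-reduce conflict occurs when an LR(0) state has both:
  - a complete (reduce) item [A → α .] (dot at the end), and
  - a shift item [B → β . c γ] (dot before a terminal).

Augment with E' → E and build the canonical LR(0) collection (I0 = CLOSURE({[E' → . E]}), then GOTO on every symbol after a dot until no new states appear). It has 17 states:
  I0: { [E → . ( g], [E → . g S], [E' → . E] }  — shift
  I1: { [E → ( . g] }  — shift
  I2: { [E' → E .] }  — accept
  I3: { [E → g . S], [S → . (], [S → . g T g] }  — shift
  I4: { [S → ( .] }  — reduce
  I5: { [E → g S .] }  — reduce
  I6: { [S → g . T g], [T → . * E], [T → . T * (], [T → . x g], [T → . x x] }  — shift
  I7: { [E → . ( g], [E → . g S], [T → * . E] }  — shift
  I8: { [S → g T . g], [T → T . * (] }  — shift
  I9: { [T → x . g], [T → x . x] }  — shift
  I10: { [T → x g .] }  — reduce
  I11: { [T → x x .] }  — reduce
  I12: { [T → T * . (] }  — shift
  I13: { [S → g T g .] }  — reduce
  I14: { [T → T * ( .] }  — reduce
  I15: { [T → * E .] }  — reduce
  I16: { [E → ( g .] }  — reduce

No state contains both a complete item and a shift item.

Answer: No shift-reduce conflicts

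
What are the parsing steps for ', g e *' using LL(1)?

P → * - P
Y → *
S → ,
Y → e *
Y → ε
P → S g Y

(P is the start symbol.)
LL(1) parsing maintains a stack (initially the start symbol over $) and the input. At each step: if the stack top is a terminal, match it against the current input token; if it is a non-terminal N, replace it with the RHS of M[N, lookahead] (the unique production whose predict set contains the lookahead).

Stack is shown with the top on the left.

Stack    Input      Action
--------------------------
P $      , g e * $  output P → S g Y
S g Y $  , g e * $  output S → ,
, g Y $  , g e * $  match ','
g Y $    g e * $    match 'g'
Y $      e * $      output Y → e *
e * $    e * $      match 'e'
* $      * $        match '*'
$        $          accept

The string is accepted.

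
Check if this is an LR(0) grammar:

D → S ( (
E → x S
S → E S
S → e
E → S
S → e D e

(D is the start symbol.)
A grammar is LR(0) if no state in the canonical LR(0) collection has:
  - both a shift item (dot before a terminal) and a complete item (shift-reduce conflict), or
  - two or more complete items (reduce-reduce conflict; the accept item [D' → D .] counts as a complete item here).

Augment with D' → D and build the canonical LR(0) collection (I0 = CLOSURE({[D' → . D]}), then GOTO on every symbol after a dot until no new states appear). It has 12 states:
  I0: { [D → . S ( (], [D' → . D], [E → . S], [E → . x S], [S → . E S], [S → . e D e], [S → . e] }  — shift
  I1: { [D' → D .] }  — accept
  I2: { [E → . S], [E → . x S], [S → . E S], [S → . e D e], [S → . e], [S → E . S] }  — shift
  I3: { [D → S . ( (], [E → S .] }  — shift, reduce
  I4: { [D → . S ( (], [E → . S], [E → . x S], [S → . E S], [S → . e D e], [S → . e], [S → e . D e], [S → e .] }  — shift, reduce
  I5: { [E → . S], [E → . x S], [E → x . S], [S → . E S], [S → . e D e], [S → . e] }  — shift
  I6: { [E → S .], [E → x S .] }  — 2 reduces
  I7: { [S → e D . e] }  — shift
  I8: { [S → e D e .] }  — reduce
  I9: { [D → S ( . (] }  — shift
  I10: { [D → S ( ( .] }  — reduce
  I11: { [E → S .], [S → E S .] }  — 2 reduces

Conflict in state I3:
  Shift-reduce conflict between [E → S .] and [D → S . ( (]
So the grammar is NOT LR(0).

Answer: No. Shift-reduce conflict between [E → S .] and [D → S . ( (]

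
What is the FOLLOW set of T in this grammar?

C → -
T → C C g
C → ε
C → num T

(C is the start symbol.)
To compute FOLLOW(T), find every occurrence of T on a right-hand side N → α T β: add FIRST(β) \ {ε}, and if β is empty or nullable also add FOLLOW(N). Iterate to a fixed point.

In C → num T: T is at the end, add FOLLOW(C)

The FOLLOW sets referred to above (computed the same way, to a fixed point):
  FOLLOW(C) = { $, '-', 'g', 'num' }

Taking the union: FOLLOW(T) = { $, '-', 'g', 'num' }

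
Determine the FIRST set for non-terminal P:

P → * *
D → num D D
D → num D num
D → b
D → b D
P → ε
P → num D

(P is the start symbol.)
{ '*', 'num', ε }

From P → * *:
  - '*' is a terminal: add '*' and stop
From P → ε:
  - ε-production, so ε ∈ FIRST(P)
From P → num D:
  - num is a terminal: add 'num' and stop

Collecting: FIRST(P) = { '*', 'num', ε }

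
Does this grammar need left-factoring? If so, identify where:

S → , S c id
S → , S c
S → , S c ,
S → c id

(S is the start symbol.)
Yes, S has productions with common prefix ', S c'

Left-factoring is needed when two productions for the same non-terminal
share a common prefix on the right-hand side.

Productions for S:
  S → , S c id
  S → , S c
  S → , S c ,
  S → c id

Found common prefix ', S c' in productions for S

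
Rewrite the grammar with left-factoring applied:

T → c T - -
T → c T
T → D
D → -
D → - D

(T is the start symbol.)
T → c T T'
T' → - -
T' → ε
T → D
D → - D'
D' → ε
D' → D

Left-factoring transforms A → αβ₁ | αβ₂ into A → αA' and A' → β₁ | β₂
(α is the longest common prefix among the alternatives). Repeat until
no nonterminal has two alternatives with a common prefix.

Round 1: T has alternatives sharing prefix 'c T'. Introduce T': T → c T T'
  Add: T' → - -
  Add: T' → ε

Round 2: D has alternatives sharing prefix '-'. Introduce D': D → - D'
  Add: D' → ε
  Add: D' → D

No remaining common prefixes — done.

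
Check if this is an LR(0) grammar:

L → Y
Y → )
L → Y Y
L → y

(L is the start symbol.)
No. Shift-reduce conflict between [L → Y .] and [Y → . )]

A grammar is LR(0) if no state in the canonical LR(0) collection has:
  - both a shift item (dot before a terminal) and a complete item (shift-reduce conflict), or
  - two or more complete items (reduce-reduce conflict; the accept item [L' → L .] counts as a complete item here).

Augment with L' → L and build the canonical LR(0) collection (I0 = CLOSURE({[L' → . L]}), then GOTO on every symbol after a dot until no new states appear). It has 6 states:
  I0: { [L → . Y Y], [L → . Y], [L → . y], [L' → . L], [Y → . )] }  — shift
  I1: { [Y → ) .] }  — reduce
  I2: { [L' → L .] }  — accept
  I3: { [L → Y . Y], [L → Y .], [Y → . )] }  — shift, reduce
  I4: { [L → y .] }  — reduce
  I5: { [L → Y Y .] }  — reduce

Conflict in state I3:
  Shift-reduce conflict between [L → Y .] and [Y → . )]
So the grammar is NOT LR(0).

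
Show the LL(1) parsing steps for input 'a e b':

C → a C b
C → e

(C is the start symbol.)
LL(1) parsing maintains a stack (initially the start symbol over $) and the input. At each step: if the stack top is a terminal, match it against the current input token; if it is a non-terminal N, replace it with the RHS of M[N, lookahead] (the unique production whose predict set contains the lookahead).

Stack is shown with the top on the left.

Stack    Input    Action
------------------------
C $      a e b $  output C → a C b
a C b $  a e b $  match 'a'
C b $    e b $    output C → e
e b $    e b $    match 'e'
b $      b $      match 'b'
$        $        accept

The string is accepted.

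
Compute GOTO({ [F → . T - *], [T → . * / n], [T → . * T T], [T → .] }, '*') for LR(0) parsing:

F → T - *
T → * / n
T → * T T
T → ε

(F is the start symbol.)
GOTO(I, '*') = CLOSURE({ [A → αX.β] : [A → α.Xβ] ∈ I, X = '*' })

Items with dot before '*', with the dot advanced:
  [T → . * / n] → [T → * . / n]
  [T → . * T T] → [T → * . T T]
Closure of the advanced items:
  [T → * . T T] has the dot before T: add [T → . * / n], [T → . * T T], [T → .]

GOTO = { [T → * . / n], [T → * . T T], [T → . * / n], [T → . * T T], [T → .] }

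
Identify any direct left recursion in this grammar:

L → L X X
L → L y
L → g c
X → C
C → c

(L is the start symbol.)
Yes, L is left-recursive

L → L X X: LEFT RECURSIVE (starts with L)
L → L y: LEFT RECURSIVE (starts with L)
L → g c: starts with g
X → C: starts with C
C → c: starts with c

The grammar has direct left recursion on: L.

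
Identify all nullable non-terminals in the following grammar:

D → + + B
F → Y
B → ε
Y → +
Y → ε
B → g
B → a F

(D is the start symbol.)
{ 'B', 'F', 'Y' }

ε-productions: B → ε, Y → ε
So B, Y are immediately nullable.
F → Y: every symbol on the right is nullable, so F is nullable too.
No further non-terminal can be added: every production for the remaining non-terminals contains a terminal or a non-nullable non-terminal.
Nullable = { 'B', 'F', 'Y' }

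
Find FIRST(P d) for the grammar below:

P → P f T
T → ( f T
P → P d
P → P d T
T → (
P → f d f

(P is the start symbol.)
{ 'f' }

FIRST sets of the non-terminals involved (from the grammar, by fixed-point iteration):
  FIRST(P) = { 'f' }

To compute FIRST(P d), process the symbols left to right:
Symbol P is a non-terminal. Add FIRST(P) \ {ε} = { 'f' }
P is not nullable (ε ∉ FIRST(P)), so stop here.
FIRST(P d) = { 'f' }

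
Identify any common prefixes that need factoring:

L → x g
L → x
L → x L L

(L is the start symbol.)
Yes, L has productions with common prefix 'x'

Left-factoring is needed when two productions for the same non-terminal
share a common prefix on the right-hand side.

Productions for L:
  L → x g
  L → x
  L → x L L

Found common prefix 'x' in productions for L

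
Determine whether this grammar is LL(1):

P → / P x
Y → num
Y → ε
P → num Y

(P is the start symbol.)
A grammar is LL(1) if for each non-terminal N with multiple productions, the predict sets of those productions are pairwise disjoint, where PREDICT(N → α) = (FIRST(α) \ {ε}) ∪ (FOLLOW(N) if α ⇒* ε).

Relevant sets:
  FOLLOW(Y) = { $, 'x' }

For P:
  PREDICT(P → '/' P x) = { '/' }
  PREDICT(P → num Y) = { 'num' }
For Y:
  PREDICT(Y → num) = { 'num' }
  PREDICT(Y → ε) = { $, 'x' }

All predict sets are disjoint. The grammar IS LL(1).

Answer: Yes, the grammar is LL(1).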